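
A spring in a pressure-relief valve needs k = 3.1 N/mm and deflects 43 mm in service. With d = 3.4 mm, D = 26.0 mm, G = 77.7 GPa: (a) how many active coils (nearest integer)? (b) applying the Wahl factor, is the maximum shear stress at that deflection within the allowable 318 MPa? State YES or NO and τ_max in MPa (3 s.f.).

(a) 24 coils; (b) YES, τ_max = 266 MPa

N_a = Gd⁴/(8D³k) = (77.7×10³)(3.4⁴)/(8·26.0³·3.1) = 23.82 → N_a = 24
Actual rate k = Gd⁴/(8D³·24) = 3.0769 N/mm
Working load F = kδ = 3.0769·43 = 132.31 N
C = 26.0/3.4 = 7.6471; K_W = (4C−1)/(4C−4)+0.615/C = 1.1933
τ_max = K_W·8FD/(πd³) = 1.1933·222.87 = 265.95 MPa
τ_max ≤ 318 MPa → acceptable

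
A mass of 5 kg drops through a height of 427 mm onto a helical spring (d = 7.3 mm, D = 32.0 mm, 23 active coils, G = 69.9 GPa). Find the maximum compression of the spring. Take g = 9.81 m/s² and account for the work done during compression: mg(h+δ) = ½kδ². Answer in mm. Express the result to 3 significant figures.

k = Gd⁴/(8D³N_a) = (69.9×10³)(7.3⁴)/(8·32.0³·23) = 32.923 N/mm
W = mg = 5 × 9.81 = 49.05 N
½kδ² − Wδ − Wh = 0 → δ = (W + √(W² + 2kWh))/k
δ = (49.05 + √(2405.9 + 1.37911e+06))/32.923 = (49.05 + 1175.4)/32.923 = 37.191 mm

37.2 mm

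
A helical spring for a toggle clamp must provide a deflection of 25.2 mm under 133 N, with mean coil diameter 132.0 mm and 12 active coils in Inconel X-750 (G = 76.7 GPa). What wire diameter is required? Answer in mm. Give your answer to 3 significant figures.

11.1 mm

Required rate k = F/δ = 133/25.2 = 5.2778 N/mm
d = (8D³N_a·k / G)^(1/4) = (8·132.0³·12·5.2778 / (76.7×10³))^0.25
  = (15193)^0.25 = 11.1023 mm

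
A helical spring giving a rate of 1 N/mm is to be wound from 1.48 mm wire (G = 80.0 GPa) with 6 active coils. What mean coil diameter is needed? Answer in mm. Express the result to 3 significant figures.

D = (Gd⁴/(8N_a·k))^(1/3) = (80.0×10³·1.48⁴/(8·6·1))^(1/3)
  = (7996.42)^(1/3) = 19.9970 mm

20.0 mm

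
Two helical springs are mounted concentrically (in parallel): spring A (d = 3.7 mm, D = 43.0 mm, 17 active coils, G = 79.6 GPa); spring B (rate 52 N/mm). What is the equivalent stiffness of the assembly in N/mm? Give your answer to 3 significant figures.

53.4 N/mm

k_A = Gd⁴/(8D³N_a) = (79.6×10³)(3.7⁴)/(8·43.0³·17) = 1.3797 N/mm
Parallel: k_eq = 1.3797 + 52 = 53.38 N/mm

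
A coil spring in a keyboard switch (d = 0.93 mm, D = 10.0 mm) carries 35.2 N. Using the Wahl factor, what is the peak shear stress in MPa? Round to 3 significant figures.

Spring index C = D/d = 10.0/0.93 = 10.7527
K_W = (4C−1)/(4C−4) + 0.615/C = 42.011/39.011 + 0.0572 = 1.1341
τ₀ = 8FD/(πd³) = 8·35.2·10.0/(π·0.93³) = 2816/2.527 = 1114.4 MPa
τ_max = K·τ₀ = 1.1341 × 1114.4 = 1263.8 MPa

1260 MPa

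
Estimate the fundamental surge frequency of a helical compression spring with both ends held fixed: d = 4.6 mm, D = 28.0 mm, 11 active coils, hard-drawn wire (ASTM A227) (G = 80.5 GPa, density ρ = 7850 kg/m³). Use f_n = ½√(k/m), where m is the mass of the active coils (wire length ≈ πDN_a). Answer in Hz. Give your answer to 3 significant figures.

192 Hz

k = Gd⁴/(8D³N_a) = (80.5×10³)(4.6⁴)/(8·28.0³·11) = 18.658 N/mm = 18658 N/m
Wire length L = πDN_a = π·28.0·11 = 967.61 mm
m = ρ·(πd²/4)·L = 7850 × 16.619×10⁻⁶ m² × 0.96761 m = 0.12623 kg
f_n = ½√(k/m) = 0.5·√(18658/0.12623) = 0.5·√(1.4781e+05) = 192.23 Hz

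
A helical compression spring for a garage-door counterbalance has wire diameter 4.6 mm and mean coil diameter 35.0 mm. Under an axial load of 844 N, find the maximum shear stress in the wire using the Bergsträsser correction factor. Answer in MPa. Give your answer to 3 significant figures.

914 MPa

Spring index C = D/d = 35.0/4.6 = 7.6087
K_B = (4C+2)/(4C−3) = 32.435/27.435 = 1.1823
τ₀ = 8FD/(πd³) = 8·844·35.0/(π·4.6³) = 236320/305.79 = 772.82 MPa
τ_max = K·τ₀ = 1.1823 × 772.82 = 913.66 MPa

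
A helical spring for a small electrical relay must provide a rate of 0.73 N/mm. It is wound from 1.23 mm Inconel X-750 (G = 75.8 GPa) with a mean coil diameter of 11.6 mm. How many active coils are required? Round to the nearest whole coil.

N_a = Gd⁴/(8D³k) = (75.8×10³ × 1.23⁴)/(8 × 11.6³ × 0.73)
    = 173496 / 9115.63 = 19.03 → 19 coils

19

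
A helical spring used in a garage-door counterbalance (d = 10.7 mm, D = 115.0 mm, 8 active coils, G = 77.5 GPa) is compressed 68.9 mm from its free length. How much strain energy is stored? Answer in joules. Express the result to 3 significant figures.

k = Gd⁴/(8D³N_a) = (77.5×10³)(10.7⁴)/(8·115.0³·8) = 10.437 N/mm
U = ½kδ² = 0.5 × 10.437 × 68.9² = 24773 N·mm = 24.773 J

24.8 J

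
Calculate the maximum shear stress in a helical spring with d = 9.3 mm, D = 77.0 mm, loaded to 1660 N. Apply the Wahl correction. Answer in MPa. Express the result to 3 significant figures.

476 MPa

Spring index C = D/d = 77.0/9.3 = 8.2796
K_W = (4C−1)/(4C−4) + 0.615/C = 32.118/29.118 + 0.0743 = 1.1773
τ₀ = 8FD/(πd³) = 8·1660·77.0/(π·9.3³) = 1.02256e+06/2527 = 404.66 MPa
τ_max = K·τ₀ = 1.1773 × 404.66 = 476.41 MPa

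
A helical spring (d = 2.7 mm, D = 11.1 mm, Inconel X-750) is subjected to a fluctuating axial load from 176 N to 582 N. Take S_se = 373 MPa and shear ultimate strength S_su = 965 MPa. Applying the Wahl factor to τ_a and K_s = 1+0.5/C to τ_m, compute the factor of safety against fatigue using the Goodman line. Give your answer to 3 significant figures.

0.582

C = D/d = 11.1/2.7 = 4.1111; K_W = (4C−1)/(4C−4)+0.615/C = 1.3907; K_s = 1+0.5/C = 1.1216
F_a = (F_max−F_min)/2 = 203 N; F_m = (F_max+F_min)/2 = 379 N
τ_a = K_W·8F_aD/(πd³) = 1.3907 × 291.52 = 405.41 MPa
τ_m = K_s·8F_mD/(πd³) = 1.1216 × 544.27 = 610.46 MPa
Goodman: 1/n_f = τ_a/S_se + τ_m/S_su = 405.41/373 + 610.46/965 = 1.08688 + 0.63260 = 1.7195
n_f = 1/1.7195 = 0.5816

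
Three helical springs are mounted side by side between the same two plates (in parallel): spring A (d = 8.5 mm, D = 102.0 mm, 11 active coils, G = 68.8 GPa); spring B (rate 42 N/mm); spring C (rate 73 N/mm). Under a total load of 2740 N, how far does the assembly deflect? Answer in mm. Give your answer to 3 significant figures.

23.1 mm

k_A = Gd⁴/(8D³N_a) = (68.8×10³)(8.5⁴)/(8·102.0³·11) = 3.8457 N/mm
Parallel: k_eq = 3.8457 + 42 + 73 = 118.85 N/mm
δ = F/k_eq = 2740/118.85 = 23.055 mm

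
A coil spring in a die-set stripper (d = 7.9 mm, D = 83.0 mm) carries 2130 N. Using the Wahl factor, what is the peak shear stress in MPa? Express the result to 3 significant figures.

Spring index C = D/d = 83.0/7.9 = 10.5063
K_W = (4C−1)/(4C−4) + 0.615/C = 41.025/38.025 + 0.0585 = 1.1374
τ₀ = 8FD/(πd³) = 8·2130·83.0/(π·7.9³) = 1.41432e+06/1548.9 = 913.1 MPa
τ_max = K·τ₀ = 1.1374 × 913.1 = 1038.6 MPa

1040 MPa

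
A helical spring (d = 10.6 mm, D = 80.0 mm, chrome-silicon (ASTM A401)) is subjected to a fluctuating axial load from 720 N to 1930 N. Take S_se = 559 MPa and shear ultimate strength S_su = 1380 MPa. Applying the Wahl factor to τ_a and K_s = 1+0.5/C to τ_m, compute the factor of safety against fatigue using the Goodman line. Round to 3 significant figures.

C = D/d = 80.0/10.6 = 7.5472; K_W = (4C−1)/(4C−4)+0.615/C = 1.1960; K_s = 1+0.5/C = 1.0662
F_a = (F_max−F_min)/2 = 605 N; F_m = (F_max+F_min)/2 = 1325 N
τ_a = K_W·8F_aD/(πd³) = 1.1960 × 103.48 = 123.77 MPa
τ_m = K_s·8F_mD/(πd³) = 1.0662 × 226.64 = 241.65 MPa
Goodman: 1/n_f = τ_a/S_se + τ_m/S_su = 123.77/559 + 241.65/1380 = 0.22141 + 0.17511 = 0.39652
n_f = 1/0.39652 = 2.522

2.52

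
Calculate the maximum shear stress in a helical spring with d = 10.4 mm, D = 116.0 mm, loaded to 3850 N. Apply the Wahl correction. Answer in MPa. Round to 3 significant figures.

Spring index C = D/d = 116.0/10.4 = 11.1538
K_W = (4C−1)/(4C−4) + 0.615/C = 43.615/40.615 + 0.0551 = 1.1290
τ₀ = 8FD/(πd³) = 8·3850·116.0/(π·10.4³) = 3.5728e+06/3533.9 = 1011 MPa
τ_max = K·τ₀ = 1.1290 × 1011 = 1141.4 MPa

1140 MPa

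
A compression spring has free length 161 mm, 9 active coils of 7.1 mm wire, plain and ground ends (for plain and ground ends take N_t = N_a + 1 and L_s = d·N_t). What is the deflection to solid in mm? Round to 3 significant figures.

90.0 mm

N_t = 10; L_s = 7.1·10 = 71 mm
δ_solid = L₀ − L_s = 161 − 71 = 90 mm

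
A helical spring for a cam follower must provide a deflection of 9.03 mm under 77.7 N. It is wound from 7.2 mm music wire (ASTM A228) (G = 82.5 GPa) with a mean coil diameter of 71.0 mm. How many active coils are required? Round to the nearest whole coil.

Required rate k = F/δ = 77.7/9.03 = 8.6047 N/mm
N_a = Gd⁴/(8D³k) = (82.5×10³ × 7.2⁴)/(8 × 71.0³ × 8.6047)
    = 2.21709e+08 / 2.46376e+07 = 8.999 → 9 coils

9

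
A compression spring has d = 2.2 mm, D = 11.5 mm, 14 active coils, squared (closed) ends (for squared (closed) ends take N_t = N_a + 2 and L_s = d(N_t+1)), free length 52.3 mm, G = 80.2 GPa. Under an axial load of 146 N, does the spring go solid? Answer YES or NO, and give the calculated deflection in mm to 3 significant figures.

k = Gd⁴/(8D³N_a) = (80.2×10³)(2.2⁴)/(8·11.5³·14) = 11.029 N/mm
N_t = 16; L_s = 2.2·17 = 37.4 mm; δ_solid = L₀ − L_s = 52.3 − 37.4 = 14.9 mm
δ = F/k = 146/11.029 = 13.237 mm
δ < δ_solid → spring does not go solid

NO, δ = 13.2 mm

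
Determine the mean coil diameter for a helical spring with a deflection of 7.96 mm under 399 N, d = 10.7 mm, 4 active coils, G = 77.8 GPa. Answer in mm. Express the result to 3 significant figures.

Required rate k = F/δ = 399/7.96 = 50.126 N/mm
D = (Gd⁴/(8N_a·k))^(1/3) = (77.8×10³·10.7⁴/(8·4·50.126))^(1/3)
  = (635777)^(1/3) = 85.9874 mm

86.0 mm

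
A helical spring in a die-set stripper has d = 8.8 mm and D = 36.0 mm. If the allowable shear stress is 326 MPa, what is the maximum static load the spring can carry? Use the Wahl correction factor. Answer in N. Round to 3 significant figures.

1740 N

C = D/d = 36.0/8.8 = 4.0909
K_W = (4C−1)/(4C−4) + 0.615/C = 15.364/12.364 + 0.1503 = 1.3930
τ_max = K·8FD/(πd³) → F_max = τ_allow·πd³/(8DK)
F_max = 326·π·8.8³/(8·36.0·1.3930) = 6.9794e+05/401.18 = 1739.7 N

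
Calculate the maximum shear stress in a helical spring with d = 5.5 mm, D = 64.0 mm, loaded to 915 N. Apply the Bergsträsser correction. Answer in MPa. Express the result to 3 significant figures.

Spring index C = D/d = 64.0/5.5 = 11.6364
K_B = (4C+2)/(4C−3) = 48.545/43.545 = 1.1148
τ₀ = 8FD/(πd³) = 8·915·64.0/(π·5.5³) = 468480/522.68 = 896.3 MPa
τ_max = K·τ₀ = 1.1148 × 896.3 = 999.21 MPa

999 MPa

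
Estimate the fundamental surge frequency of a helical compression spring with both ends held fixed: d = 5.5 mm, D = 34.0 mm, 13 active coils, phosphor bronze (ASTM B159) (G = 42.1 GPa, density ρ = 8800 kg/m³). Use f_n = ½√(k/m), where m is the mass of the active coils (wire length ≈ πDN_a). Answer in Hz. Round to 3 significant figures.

k = Gd⁴/(8D³N_a) = (42.1×10³)(5.5⁴)/(8·34.0³·13) = 9.4246 N/mm = 9424.6 N/m
Wire length L = πDN_a = π·34.0·13 = 1388.6 mm
m = ρ·(πd²/4)·L = 8800 × 23.758×10⁻⁶ m² × 1.3886 m = 0.29032 kg
f_n = ½√(k/m) = 0.5·√(9424.6/0.29032) = 0.5·√(32463) = 90.088 Hz

90.1 Hz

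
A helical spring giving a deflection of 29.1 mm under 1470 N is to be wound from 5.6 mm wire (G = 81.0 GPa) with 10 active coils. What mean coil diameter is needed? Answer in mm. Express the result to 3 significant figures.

Required rate k = F/δ = 1470/29.1 = 50.515 N/mm
D = (Gd⁴/(8N_a·k))^(1/3) = (81.0×10³·5.6⁴/(8·10·50.515))^(1/3)
  = (19711.6)^(1/3) = 27.0131 mm

27.0 mm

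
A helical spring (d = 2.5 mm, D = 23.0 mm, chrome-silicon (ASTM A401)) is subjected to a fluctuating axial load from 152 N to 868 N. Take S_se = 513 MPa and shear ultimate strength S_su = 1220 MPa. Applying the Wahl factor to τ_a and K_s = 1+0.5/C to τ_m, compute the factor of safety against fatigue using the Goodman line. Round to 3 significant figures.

C = D/d = 23.0/2.5 = 9.2000; K_W = (4C−1)/(4C−4)+0.615/C = 1.1583; K_s = 1+0.5/C = 1.0543
F_a = (F_max−F_min)/2 = 358 N; F_m = (F_max+F_min)/2 = 510 N
τ_a = K_W·8F_aD/(πd³) = 1.1583 × 1341.9 = 1554.4 MPa
τ_m = K_s·8F_mD/(πd³) = 1.0543 × 1911.7 = 2015.6 MPa
Goodman: 1/n_f = τ_a/S_se + τ_m/S_su = 1554.4/513 + 2015.6/1220 = 3.02997 + 1.65212 = 4.6821
n_f = 1/4.6821 = 0.2136

0.214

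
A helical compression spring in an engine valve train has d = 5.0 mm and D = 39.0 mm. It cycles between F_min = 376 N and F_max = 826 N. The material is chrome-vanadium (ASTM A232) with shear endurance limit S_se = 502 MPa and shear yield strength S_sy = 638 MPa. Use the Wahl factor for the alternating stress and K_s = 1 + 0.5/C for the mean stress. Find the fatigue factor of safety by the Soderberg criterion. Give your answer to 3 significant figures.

0.820

C = D/d = 39.0/5.0 = 7.8000; K_W = (4C−1)/(4C−4)+0.615/C = 1.1891; K_s = 1+0.5/C = 1.0641
F_a = (F_max−F_min)/2 = 225 N; F_m = (F_max+F_min)/2 = 601 N
τ_a = K_W·8F_aD/(πd³) = 1.1891 × 178.76 = 212.57 MPa
τ_m = K_s·8F_mD/(πd³) = 1.0641 × 477.5 = 508.1 MPa
Soderberg: 1/n_f = τ_a/S_se + τ_m/S_sy = 212.57/502 + 508.1/638 = 0.42345 + 0.79640 = 1.2199
n_f = 1/1.2199 = 0.8198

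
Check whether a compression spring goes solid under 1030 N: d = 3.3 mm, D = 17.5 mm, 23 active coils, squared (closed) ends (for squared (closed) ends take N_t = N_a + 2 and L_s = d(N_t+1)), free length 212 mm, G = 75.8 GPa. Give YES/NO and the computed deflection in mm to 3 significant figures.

k = Gd⁴/(8D³N_a) = (75.8×10³)(3.3⁴)/(8·17.5³·23) = 9.1158 N/mm
N_t = 25; L_s = 3.3·26 = 85.8 mm; δ_solid = L₀ − L_s = 212 − 85.8 = 126.2 mm
δ = F/k = 1030/9.1158 = 112.99 mm
δ < δ_solid → spring does not go solid

NO, δ = 113 mm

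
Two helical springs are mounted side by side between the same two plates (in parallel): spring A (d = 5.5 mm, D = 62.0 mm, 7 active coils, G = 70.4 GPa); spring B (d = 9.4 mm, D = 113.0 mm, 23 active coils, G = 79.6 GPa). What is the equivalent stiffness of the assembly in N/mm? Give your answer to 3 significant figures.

k_A = Gd⁴/(8D³N_a) = (70.4×10³)(5.5⁴)/(8·62.0³·7) = 4.8268 N/mm
k_B = Gd⁴/(8D³N_a) = (79.6×10³)(9.4⁴)/(8·113.0³·23) = 2.3408 N/mm
Parallel: k_eq = 4.8268 + 2.3408 = 7.1676 N/mm

7.17 N/mm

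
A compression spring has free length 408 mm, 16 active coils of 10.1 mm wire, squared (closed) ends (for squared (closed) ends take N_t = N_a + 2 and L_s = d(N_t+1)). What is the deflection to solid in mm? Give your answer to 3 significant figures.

216 mm

N_t = 18; L_s = 10.1·19 = 191.9 mm
δ_solid = L₀ − L_s = 408 − 191.9 = 216.1 mm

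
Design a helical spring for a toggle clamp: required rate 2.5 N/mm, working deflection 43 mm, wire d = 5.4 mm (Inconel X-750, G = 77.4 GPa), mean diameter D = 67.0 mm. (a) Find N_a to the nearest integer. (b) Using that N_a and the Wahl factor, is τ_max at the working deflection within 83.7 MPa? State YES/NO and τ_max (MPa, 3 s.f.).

(a) 11 coils; (b) NO, τ_max = 129 MPa

N_a = Gd⁴/(8D³k) = (77.4×10³)(5.4⁴)/(8·67.0³·2.5) = 10.94 → N_a = 11
Actual rate k = Gd⁴/(8D³·11) = 2.4866 N/mm
Working load F = kδ = 2.4866·43 = 106.92 N
C = 67.0/5.4 = 12.4074; K_W = (4C−1)/(4C−4)+0.615/C = 1.1153
τ_max = K_W·8FD/(πd³) = 1.1153·115.85 = 129.21 MPa
τ_max > 83.7 MPa → exceeds allowable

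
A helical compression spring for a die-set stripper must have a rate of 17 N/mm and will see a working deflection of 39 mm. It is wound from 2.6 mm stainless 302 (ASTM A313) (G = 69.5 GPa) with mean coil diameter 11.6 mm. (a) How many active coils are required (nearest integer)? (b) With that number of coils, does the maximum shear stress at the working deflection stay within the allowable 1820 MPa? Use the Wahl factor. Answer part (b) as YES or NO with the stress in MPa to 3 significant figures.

N_a = Gd⁴/(8D³k) = (69.5×10³)(2.6⁴)/(8·11.6³·17) = 14.96 → N_a = 15
Actual rate k = Gd⁴/(8D³·15) = 16.956 N/mm
Working load F = kδ = 16.956·39 = 661.28 N
C = 11.6/2.6 = 4.4615; K_W = (4C−1)/(4C−4)+0.615/C = 1.3545
τ_max = K_W·8FD/(πd³) = 1.3545·1111.4 = 1505.4 MPa
τ_max ≤ 1820 MPa → acceptable

(a) 15 coils; (b) YES, τ_max = 1510 MPa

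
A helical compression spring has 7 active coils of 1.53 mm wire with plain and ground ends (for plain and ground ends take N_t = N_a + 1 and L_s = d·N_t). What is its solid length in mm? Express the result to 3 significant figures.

plain and ground ends: N_t = N_a + 1 = 7 + 1 = 8
L_s = d·N_t = 1.53 × 8 = 12.24 mm

12.2 mm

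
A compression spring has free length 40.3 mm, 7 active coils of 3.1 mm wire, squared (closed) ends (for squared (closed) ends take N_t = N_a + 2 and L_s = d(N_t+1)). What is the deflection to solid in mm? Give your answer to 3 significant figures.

9.30 mm

N_t = 9; L_s = 3.1·10 = 31 mm
δ_solid = L₀ − L_s = 40.3 − 31 = 9.3 mm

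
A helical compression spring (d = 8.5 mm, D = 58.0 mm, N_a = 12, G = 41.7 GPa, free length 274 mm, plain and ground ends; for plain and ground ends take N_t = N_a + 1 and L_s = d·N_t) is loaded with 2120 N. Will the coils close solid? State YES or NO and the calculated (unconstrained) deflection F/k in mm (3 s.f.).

k = Gd⁴/(8D³N_a) = (41.7×10³)(8.5⁴)/(8·58.0³·12) = 11.621 N/mm
N_t = 13; L_s = 8.5·13 = 110.5 mm; δ_solid = L₀ − L_s = 274 − 110.5 = 163.5 mm
δ = F/k = 2120/11.621 = 182.42 mm
δ ≥ δ_solid → spring goes solid

YES, δ = 182 mm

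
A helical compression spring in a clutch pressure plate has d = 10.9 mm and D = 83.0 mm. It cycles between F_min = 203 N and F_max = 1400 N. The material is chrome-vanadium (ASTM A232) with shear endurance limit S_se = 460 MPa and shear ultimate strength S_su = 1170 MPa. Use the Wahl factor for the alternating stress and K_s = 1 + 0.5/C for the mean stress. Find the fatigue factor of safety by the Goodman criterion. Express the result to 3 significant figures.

2.68

C = D/d = 83.0/10.9 = 7.6147; K_W = (4C−1)/(4C−4)+0.615/C = 1.1941; K_s = 1+0.5/C = 1.0657
F_a = (F_max−F_min)/2 = 598.5 N; F_m = (F_max+F_min)/2 = 801.5 N
τ_a = K_W·8F_aD/(πd³) = 1.1941 × 97.679 = 116.64 MPa
τ_m = K_s·8F_mD/(πd³) = 1.0657 × 130.81 = 139.4 MPa
Goodman: 1/n_f = τ_a/S_se + τ_m/S_su = 116.64/460 + 139.4/1170 = 0.25357 + 0.11915 = 0.37272
n_f = 1/0.37272 = 2.683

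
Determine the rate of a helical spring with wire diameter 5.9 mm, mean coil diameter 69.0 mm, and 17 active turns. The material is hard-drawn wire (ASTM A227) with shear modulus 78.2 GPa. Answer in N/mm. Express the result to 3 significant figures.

2.12 N/mm

k = Gd⁴/(8D³N_a) = (78.2×10³ × 5.9⁴) / (8 × 69.0³ × 17)
  = 9.47578e+07 / 4.46772e+07 = 2.1209 N/mm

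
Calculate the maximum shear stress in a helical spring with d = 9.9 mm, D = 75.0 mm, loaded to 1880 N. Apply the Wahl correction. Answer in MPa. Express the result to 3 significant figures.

Spring index C = D/d = 75.0/9.9 = 7.5758
K_W = (4C−1)/(4C−4) + 0.615/C = 29.303/26.303 + 0.0812 = 1.1952
τ₀ = 8FD/(πd³) = 8·1880·75.0/(π·9.9³) = 1.128e+06/3048.3 = 370.04 MPa
τ_max = K·τ₀ = 1.1952 × 370.04 = 442.29 MPa

442 MPa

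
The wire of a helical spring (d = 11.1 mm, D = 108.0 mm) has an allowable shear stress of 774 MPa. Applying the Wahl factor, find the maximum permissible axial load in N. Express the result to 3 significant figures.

3350 N

C = D/d = 108.0/11.1 = 9.7297
K_W = (4C−1)/(4C−4) + 0.615/C = 37.919/34.919 + 0.0632 = 1.1491
τ_max = K·8FD/(πd³) → F_max = τ_allow·πd³/(8DK)
F_max = 774·π·11.1³/(8·108.0·1.1491) = 3.3255e+06/992.84 = 3349.5 N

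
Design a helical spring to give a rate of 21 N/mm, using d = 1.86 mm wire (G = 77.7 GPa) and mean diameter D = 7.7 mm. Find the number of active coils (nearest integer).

N_a = Gd⁴/(8D³k) = (77.7×10³ × 1.86⁴)/(8 × 7.7³ × 21)
    = 929978 / 76697.5 = 12.13 → 12 coils

12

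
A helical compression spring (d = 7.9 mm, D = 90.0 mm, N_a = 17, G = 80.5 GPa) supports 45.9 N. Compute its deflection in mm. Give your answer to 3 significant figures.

14.5 mm

k = Gd⁴/(8D³N_a) = (80.5×10³)(7.9⁴)/(8·90.0³·17) = 3.1626 N/mm
δ = F/k = 45.9 / 3.1626 = 14.514 mm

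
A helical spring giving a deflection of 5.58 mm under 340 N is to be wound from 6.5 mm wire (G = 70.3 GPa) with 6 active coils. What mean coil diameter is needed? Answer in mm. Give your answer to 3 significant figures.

Required rate k = F/δ = 340/5.58 = 60.932 N/mm
D = (Gd⁴/(8N_a·k))^(1/3) = (70.3×10³·6.5⁴/(8·6·60.932))^(1/3)
  = (42906.5)^(1/3) = 35.0086 mm

35.0 mm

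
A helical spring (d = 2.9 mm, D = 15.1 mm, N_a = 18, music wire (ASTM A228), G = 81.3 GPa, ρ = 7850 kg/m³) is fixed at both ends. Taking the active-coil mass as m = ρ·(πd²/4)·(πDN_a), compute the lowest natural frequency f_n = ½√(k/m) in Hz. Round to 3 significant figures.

k = Gd⁴/(8D³N_a) = (81.3×10³)(2.9⁴)/(8·15.1³·18) = 11.598 N/mm = 11598 N/m
Wire length L = πDN_a = π·15.1·18 = 853.88 mm
m = ρ·(πd²/4)·L = 7850 × 6.6052×10⁻⁶ m² × 0.85388 m = 0.044275 kg
f_n = ½√(k/m) = 0.5·√(11598/0.044275) = 0.5·√(2.6196e+05) = 255.91 Hz

256 Hz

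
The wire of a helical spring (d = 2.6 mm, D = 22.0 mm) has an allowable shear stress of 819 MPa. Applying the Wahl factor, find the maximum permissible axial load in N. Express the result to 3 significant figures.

219 N

C = D/d = 22.0/2.6 = 8.4615
K_W = (4C−1)/(4C−4) + 0.615/C = 32.846/29.846 + 0.0727 = 1.1732
τ_max = K·8FD/(πd³) → F_max = τ_allow·πd³/(8DK)
F_max = 819·π·2.6³/(8·22.0·1.1732) = 45222/206.48 = 219.01 N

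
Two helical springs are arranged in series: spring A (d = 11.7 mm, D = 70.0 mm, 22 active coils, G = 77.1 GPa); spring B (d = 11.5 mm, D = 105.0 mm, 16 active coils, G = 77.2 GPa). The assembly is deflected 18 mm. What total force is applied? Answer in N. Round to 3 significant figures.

119 N

k_A = Gd⁴/(8D³N_a) = (77.1×10³)(11.7⁴)/(8·70.0³·22) = 23.933 N/mm
k_B = Gd⁴/(8D³N_a) = (77.2×10³)(11.5⁴)/(8·105.0³·16) = 9.1124 N/mm
Series: 1/k_eq = 1/23.933 + 1/9.1124 = 0.15152; k_eq = 6.5996 N/mm
F = k_eq·δ = 6.5996·18 = 118.79 N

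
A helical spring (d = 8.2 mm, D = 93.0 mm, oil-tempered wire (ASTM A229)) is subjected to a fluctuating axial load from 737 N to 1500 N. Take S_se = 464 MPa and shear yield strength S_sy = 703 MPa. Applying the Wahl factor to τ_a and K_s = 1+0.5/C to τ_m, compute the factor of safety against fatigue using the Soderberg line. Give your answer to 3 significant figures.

C = D/d = 93.0/8.2 = 11.3415; K_W = (4C−1)/(4C−4)+0.615/C = 1.1267; K_s = 1+0.5/C = 1.0441
F_a = (F_max−F_min)/2 = 381.5 N; F_m = (F_max+F_min)/2 = 1118.5 N
τ_a = K_W·8F_aD/(πd³) = 1.1267 × 163.86 = 184.63 MPa
τ_m = K_s·8F_mD/(πd³) = 1.0441 × 480.42 = 501.6 MPa
Soderberg: 1/n_f = τ_a/S_se + τ_m/S_sy = 184.63/464 + 501.6/703 = 0.39791 + 0.71351 = 1.1114
n_f = 1/1.1114 = 0.8998

0.900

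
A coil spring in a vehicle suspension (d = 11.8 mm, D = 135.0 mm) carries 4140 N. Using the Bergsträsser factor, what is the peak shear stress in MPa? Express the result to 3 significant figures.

Spring index C = D/d = 135.0/11.8 = 11.4407
K_B = (4C+2)/(4C−3) = 47.763/42.763 = 1.1169
τ₀ = 8FD/(πd³) = 8·4140·135.0/(π·11.8³) = 4.4712e+06/5161.7 = 866.22 MPa
τ_max = K·τ₀ = 1.1169 × 866.22 = 967.5 MPa

968 MPa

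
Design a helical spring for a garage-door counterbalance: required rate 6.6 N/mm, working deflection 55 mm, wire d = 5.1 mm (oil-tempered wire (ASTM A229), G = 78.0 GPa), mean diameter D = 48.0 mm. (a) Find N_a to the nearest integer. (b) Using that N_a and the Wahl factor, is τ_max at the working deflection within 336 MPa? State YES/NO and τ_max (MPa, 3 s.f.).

(a) 9 coils; (b) NO, τ_max = 388 MPa

N_a = Gd⁴/(8D³k) = (78.0×10³)(5.1⁴)/(8·48.0³·6.6) = 9.037 → N_a = 9
Actual rate k = Gd⁴/(8D³·9) = 6.627 N/mm
Working load F = kδ = 6.627·55 = 364.49 N
C = 48.0/5.1 = 9.4118; K_W = (4C−1)/(4C−4)+0.615/C = 1.1545
τ_max = K_W·8FD/(πd³) = 1.1545·335.86 = 387.75 MPa
τ_max > 336 MPa → exceeds allowable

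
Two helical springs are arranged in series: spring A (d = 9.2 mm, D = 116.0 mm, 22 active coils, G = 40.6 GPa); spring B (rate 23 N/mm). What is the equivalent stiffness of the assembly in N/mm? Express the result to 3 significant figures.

k_A = Gd⁴/(8D³N_a) = (40.6×10³)(9.2⁴)/(8·116.0³·22) = 1.0587 N/mm
Series: 1/k_eq = 1/1.0587 + 1/23 = 0.98799; k_eq = 1.0122 N/mm

1.01 N/mm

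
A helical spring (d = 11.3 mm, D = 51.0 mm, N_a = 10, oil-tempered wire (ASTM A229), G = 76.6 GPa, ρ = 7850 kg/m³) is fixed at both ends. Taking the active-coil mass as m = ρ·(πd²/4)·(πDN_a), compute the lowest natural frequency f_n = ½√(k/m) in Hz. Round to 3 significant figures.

153 Hz

k = Gd⁴/(8D³N_a) = (76.6×10³)(11.3⁴)/(8·51.0³·10) = 117.69 N/mm = 1.1769e+05 N/m
Wire length L = πDN_a = π·51.0·10 = 1602.2 mm
m = ρ·(πd²/4)·L = 7850 × 100.29×10⁻⁶ m² × 1.6022 m = 1.2614 kg
f_n = ½√(k/m) = 0.5·√(1.1769e+05/1.2614) = 0.5·√(93305) = 152.73 Hz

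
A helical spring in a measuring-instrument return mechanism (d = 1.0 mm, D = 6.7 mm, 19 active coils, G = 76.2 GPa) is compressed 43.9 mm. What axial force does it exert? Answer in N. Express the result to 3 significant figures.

k = Gd⁴/(8D³N_a) = (76.2×10³)(1.0⁴)/(8·6.7³·19) = 1.6668 N/mm
F = k·δ = 1.6668 × 43.9 = 73.173 N

73.2 N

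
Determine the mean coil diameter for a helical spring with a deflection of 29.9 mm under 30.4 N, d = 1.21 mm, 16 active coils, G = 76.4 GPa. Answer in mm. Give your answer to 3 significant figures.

Required rate k = F/δ = 30.4/29.9 = 1.0167 N/mm
D = (Gd⁴/(8N_a·k))^(1/3) = (76.4×10³·1.21⁴/(8·16·1.0167))^(1/3)
  = (1258.41)^(1/3) = 10.7963 mm

10.8 mm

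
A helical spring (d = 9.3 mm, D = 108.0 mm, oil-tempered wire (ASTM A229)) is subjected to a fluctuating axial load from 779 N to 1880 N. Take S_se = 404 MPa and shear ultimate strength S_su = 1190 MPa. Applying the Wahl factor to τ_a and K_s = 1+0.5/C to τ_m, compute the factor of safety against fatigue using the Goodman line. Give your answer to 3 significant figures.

C = D/d = 108.0/9.3 = 11.6129; K_W = (4C−1)/(4C−4)+0.615/C = 1.1236; K_s = 1+0.5/C = 1.0431
F_a = (F_max−F_min)/2 = 550.5 N; F_m = (F_max+F_min)/2 = 1329.5 N
τ_a = K_W·8F_aD/(πd³) = 1.1236 × 188.22 = 211.49 MPa
τ_m = K_s·8F_mD/(πd³) = 1.0431 × 454.57 = 474.14 MPa
Goodman: 1/n_f = τ_a/S_se + τ_m/S_su = 211.49/404 + 474.14/1190 = 0.52350 + 0.39844 = 0.92194
n_f = 1/0.92194 = 1.085

1.08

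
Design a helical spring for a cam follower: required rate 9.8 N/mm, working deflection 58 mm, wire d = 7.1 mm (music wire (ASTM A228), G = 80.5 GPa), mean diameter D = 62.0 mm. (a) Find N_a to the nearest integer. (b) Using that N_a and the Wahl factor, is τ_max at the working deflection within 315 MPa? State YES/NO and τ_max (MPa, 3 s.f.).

N_a = Gd⁴/(8D³k) = (80.5×10³)(7.1⁴)/(8·62.0³·9.8) = 10.95 → N_a = 11
Actual rate k = Gd⁴/(8D³·11) = 9.7537 N/mm
Working load F = kδ = 9.7537·58 = 565.72 N
C = 62.0/7.1 = 8.7324; K_W = (4C−1)/(4C−4)+0.615/C = 1.1674
τ_max = K_W·8FD/(πd³) = 1.1674·249.55 = 291.33 MPa
τ_max ≤ 315 MPa → acceptable

(a) 11 coils; (b) YES, τ_max = 291 MPa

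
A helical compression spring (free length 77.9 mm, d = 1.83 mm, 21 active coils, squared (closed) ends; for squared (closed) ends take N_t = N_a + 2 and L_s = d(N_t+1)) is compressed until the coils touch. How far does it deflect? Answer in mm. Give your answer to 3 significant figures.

N_t = 23; L_s = 1.83·24 = 43.92 mm
δ_solid = L₀ − L_s = 77.9 − 43.92 = 33.98 mm

34.0 mm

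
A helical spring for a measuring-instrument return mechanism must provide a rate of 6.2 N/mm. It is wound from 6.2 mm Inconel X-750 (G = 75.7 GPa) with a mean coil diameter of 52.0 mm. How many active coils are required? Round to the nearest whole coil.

16

N_a = Gd⁴/(8D³k) = (75.7×10³ × 6.2⁴)/(8 × 52.0³ × 6.2)
    = 1.11857e+08 / 6.97416e+06 = 16.04 → 16 coils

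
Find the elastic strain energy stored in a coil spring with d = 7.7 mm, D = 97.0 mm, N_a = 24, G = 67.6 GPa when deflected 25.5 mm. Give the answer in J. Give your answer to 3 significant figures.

0.441 J

k = Gd⁴/(8D³N_a) = (67.6×10³)(7.7⁴)/(8·97.0³·24) = 1.3561 N/mm
U = ½kδ² = 0.5 × 1.3561 × 25.5² = 440.9 N·mm = 0.4409 J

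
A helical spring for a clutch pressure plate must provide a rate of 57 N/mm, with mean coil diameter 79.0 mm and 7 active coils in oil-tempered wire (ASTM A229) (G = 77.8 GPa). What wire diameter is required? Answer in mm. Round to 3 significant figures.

11.9 mm

d = (8D³N_a·k / G)^(1/4) = (8·79.0³·7·57 / (77.8×10³))^0.25
  = (20229)^0.25 = 11.9259 mm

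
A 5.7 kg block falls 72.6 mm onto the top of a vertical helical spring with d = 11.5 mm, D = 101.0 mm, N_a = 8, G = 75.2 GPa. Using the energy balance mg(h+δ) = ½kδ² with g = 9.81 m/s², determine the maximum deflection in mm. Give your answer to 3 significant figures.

23.2 mm

k = Gd⁴/(8D³N_a) = (75.2×10³)(11.5⁴)/(8·101.0³·8) = 19.946 N/mm
W = mg = 5.7 × 9.81 = 55.917 N
½kδ² − Wδ − Wh = 0 → δ = (W + √(W² + 2kWh))/k
δ = (55.917 + √(3126.7 + 161948))/19.946 = (55.917 + 406.29)/19.946 = 23.173 mm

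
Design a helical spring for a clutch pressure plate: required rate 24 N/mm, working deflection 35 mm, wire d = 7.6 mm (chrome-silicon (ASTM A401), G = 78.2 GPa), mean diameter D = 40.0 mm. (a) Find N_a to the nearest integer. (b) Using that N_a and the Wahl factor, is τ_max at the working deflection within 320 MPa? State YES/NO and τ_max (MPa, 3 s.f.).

(a) 21 coils; (b) YES, τ_max = 255 MPa

N_a = Gd⁴/(8D³k) = (78.2×10³)(7.6⁴)/(8·40.0³·24) = 21.23 → N_a = 21
Actual rate k = Gd⁴/(8D³·21) = 24.265 N/mm
Working load F = kδ = 24.265·35 = 849.26 N
C = 40.0/7.6 = 5.2632; K_W = (4C−1)/(4C−4)+0.615/C = 1.2928
τ_max = K_W·8FD/(πd³) = 1.2928·197.06 = 254.75 MPa
τ_max ≤ 320 MPa → acceptable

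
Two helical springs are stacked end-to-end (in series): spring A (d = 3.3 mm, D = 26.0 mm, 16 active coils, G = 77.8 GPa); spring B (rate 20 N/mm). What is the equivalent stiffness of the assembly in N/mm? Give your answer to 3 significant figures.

k_A = Gd⁴/(8D³N_a) = (77.8×10³)(3.3⁴)/(8·26.0³·16) = 4.1011 N/mm
Series: 1/k_eq = 1/4.1011 + 1/20 = 0.29383; k_eq = 3.4033 N/mm

3.40 N/mm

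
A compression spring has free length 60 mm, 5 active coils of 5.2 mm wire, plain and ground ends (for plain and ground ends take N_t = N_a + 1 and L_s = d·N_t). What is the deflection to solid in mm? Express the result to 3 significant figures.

28.8 mm

N_t = 6; L_s = 5.2·6 = 31.2 mm
δ_solid = L₀ − L_s = 60 − 31.2 = 28.8 mm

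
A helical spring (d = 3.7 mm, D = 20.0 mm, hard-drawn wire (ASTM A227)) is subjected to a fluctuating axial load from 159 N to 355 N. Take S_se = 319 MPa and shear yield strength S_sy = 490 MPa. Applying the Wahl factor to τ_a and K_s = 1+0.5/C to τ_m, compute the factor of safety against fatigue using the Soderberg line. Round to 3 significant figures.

1.03

C = D/d = 20.0/3.7 = 5.4054; K_W = (4C−1)/(4C−4)+0.615/C = 1.2840; K_s = 1+0.5/C = 1.0925
F_a = (F_max−F_min)/2 = 98 N; F_m = (F_max+F_min)/2 = 257 N
τ_a = K_W·8F_aD/(πd³) = 1.2840 × 98.535 = 126.52 MPa
τ_m = K_s·8F_mD/(πd³) = 1.0925 × 258.4 = 282.31 MPa
Soderberg: 1/n_f = τ_a/S_se + τ_m/S_sy = 126.52/319 + 282.31/490 = 0.39662 + 0.57613 = 0.97275
n_f = 1/0.97275 = 1.028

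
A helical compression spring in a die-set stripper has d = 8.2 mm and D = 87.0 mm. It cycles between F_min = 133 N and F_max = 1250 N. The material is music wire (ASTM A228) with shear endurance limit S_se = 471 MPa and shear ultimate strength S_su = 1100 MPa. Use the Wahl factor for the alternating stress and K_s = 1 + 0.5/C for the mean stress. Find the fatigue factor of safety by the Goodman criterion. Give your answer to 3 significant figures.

C = D/d = 87.0/8.2 = 10.6098; K_W = (4C−1)/(4C−4)+0.615/C = 1.1360; K_s = 1+0.5/C = 1.0471
F_a = (F_max−F_min)/2 = 558.5 N; F_m = (F_max+F_min)/2 = 691.5 N
τ_a = K_W·8F_aD/(πd³) = 1.1360 × 224.41 = 254.93 MPa
τ_m = K_s·8F_mD/(πd³) = 1.0471 × 277.85 = 290.94 MPa
Goodman: 1/n_f = τ_a/S_se + τ_m/S_su = 254.93/471 + 290.94/1100 = 0.54126 + 0.26449 = 0.80575
n_f = 1/0.80575 = 1.241

1.24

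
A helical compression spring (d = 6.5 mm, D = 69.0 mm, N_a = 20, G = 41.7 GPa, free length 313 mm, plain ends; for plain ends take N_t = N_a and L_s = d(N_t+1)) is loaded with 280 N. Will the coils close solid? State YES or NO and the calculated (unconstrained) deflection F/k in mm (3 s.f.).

k = Gd⁴/(8D³N_a) = (41.7×10³)(6.5⁴)/(8·69.0³·20) = 1.4162 N/mm
N_t = 20; L_s = 6.5·21 = 136.5 mm; δ_solid = L₀ − L_s = 313 − 136.5 = 176.5 mm
δ = F/k = 280/1.4162 = 197.71 mm
δ ≥ δ_solid → spring goes solid

YES, δ = 198 mm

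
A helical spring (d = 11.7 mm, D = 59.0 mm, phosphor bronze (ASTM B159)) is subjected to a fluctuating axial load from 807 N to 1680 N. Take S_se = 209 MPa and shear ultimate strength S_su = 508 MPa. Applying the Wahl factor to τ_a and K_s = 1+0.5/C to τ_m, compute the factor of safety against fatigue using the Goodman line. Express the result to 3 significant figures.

C = D/d = 59.0/11.7 = 5.0427; K_W = (4C−1)/(4C−4)+0.615/C = 1.3075; K_s = 1+0.5/C = 1.0992
F_a = (F_max−F_min)/2 = 436.5 N; F_m = (F_max+F_min)/2 = 1243.5 N
τ_a = K_W·8F_aD/(πd³) = 1.3075 × 40.947 = 53.537 MPa
τ_m = K_s·8F_mD/(πd³) = 1.0992 × 116.65 = 128.21 MPa
Goodman: 1/n_f = τ_a/S_se + τ_m/S_su = 53.537/209 + 128.21/508 = 0.25616 + 0.25239 = 0.50855
n_f = 1/0.50855 = 1.966

1.97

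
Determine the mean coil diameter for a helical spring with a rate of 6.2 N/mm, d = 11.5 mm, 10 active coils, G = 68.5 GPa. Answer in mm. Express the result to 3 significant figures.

134 mm

D = (Gd⁴/(8N_a·k))^(1/3) = (68.5×10³·11.5⁴/(8·10·6.2))^(1/3)
  = (2.41546e+06)^(1/3) = 134.1735 mm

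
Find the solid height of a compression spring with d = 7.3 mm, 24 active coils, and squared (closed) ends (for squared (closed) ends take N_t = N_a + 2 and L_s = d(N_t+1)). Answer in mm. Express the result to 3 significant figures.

squared (closed) ends: N_t = N_a + 2 = 24 + 2 = 26
L_s = d·(N_t+1) = 7.3 × 27 = 197.1 mm

197 mm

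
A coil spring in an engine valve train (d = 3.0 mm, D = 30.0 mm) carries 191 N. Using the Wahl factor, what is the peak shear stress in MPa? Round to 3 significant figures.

Spring index C = D/d = 30.0/3.0 = 10.0000
K_W = (4C−1)/(4C−4) + 0.615/C = 39.000/36.000 + 0.0615 = 1.1448
τ₀ = 8FD/(πd³) = 8·191·30.0/(π·3.0³) = 45840/84.823 = 540.42 MPa
τ_max = K·τ₀ = 1.1448 × 540.42 = 618.69 MPa

619 MPa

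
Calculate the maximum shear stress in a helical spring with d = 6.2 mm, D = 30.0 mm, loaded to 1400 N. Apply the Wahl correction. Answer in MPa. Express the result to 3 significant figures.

Spring index C = D/d = 30.0/6.2 = 4.8387
K_W = (4C−1)/(4C−4) + 0.615/C = 18.355/15.355 + 0.1271 = 1.3225
τ₀ = 8FD/(πd³) = 8·1400·30.0/(π·6.2³) = 336000/748.73 = 448.76 MPa
τ_max = K·τ₀ = 1.3225 × 448.76 = 593.48 MPa

593 MPa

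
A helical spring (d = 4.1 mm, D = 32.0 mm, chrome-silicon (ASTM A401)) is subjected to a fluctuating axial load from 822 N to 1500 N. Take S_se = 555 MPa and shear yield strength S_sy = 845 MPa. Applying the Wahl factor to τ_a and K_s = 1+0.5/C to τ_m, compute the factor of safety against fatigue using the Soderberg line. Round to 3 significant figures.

0.387

C = D/d = 32.0/4.1 = 7.8049; K_W = (4C−1)/(4C−4)+0.615/C = 1.1890; K_s = 1+0.5/C = 1.0641
F_a = (F_max−F_min)/2 = 339 N; F_m = (F_max+F_min)/2 = 1161 N
τ_a = K_W·8F_aD/(πd³) = 1.1890 × 400.81 = 476.57 MPa
τ_m = K_s·8F_mD/(πd³) = 1.0641 × 1372.7 = 1460.6 MPa
Soderberg: 1/n_f = τ_a/S_se + τ_m/S_sy = 476.57/555 + 1460.6/845 = 0.85868 + 1.72855 = 2.5872
n_f = 1/2.5872 = 0.3865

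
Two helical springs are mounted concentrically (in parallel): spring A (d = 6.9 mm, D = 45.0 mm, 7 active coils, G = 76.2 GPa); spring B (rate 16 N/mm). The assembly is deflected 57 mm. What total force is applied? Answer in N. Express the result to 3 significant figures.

2840 N

k_A = Gd⁴/(8D³N_a) = (76.2×10³)(6.9⁴)/(8·45.0³·7) = 33.847 N/mm
Parallel: k_eq = 33.847 + 16 = 49.847 N/mm
F = k_eq·δ = 49.847·57 = 2841.3 N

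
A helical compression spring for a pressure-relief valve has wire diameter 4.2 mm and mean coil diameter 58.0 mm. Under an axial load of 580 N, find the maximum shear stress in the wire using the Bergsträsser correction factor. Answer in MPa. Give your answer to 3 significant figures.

1270 MPa

Spring index C = D/d = 58.0/4.2 = 13.8095
K_B = (4C+2)/(4C−3) = 57.238/52.238 = 1.0957
τ₀ = 8FD/(πd³) = 8·580·58.0/(π·4.2³) = 269120/232.75 = 1156.2 MPa
τ_max = K·τ₀ = 1.0957 × 1156.2 = 1266.9 MPa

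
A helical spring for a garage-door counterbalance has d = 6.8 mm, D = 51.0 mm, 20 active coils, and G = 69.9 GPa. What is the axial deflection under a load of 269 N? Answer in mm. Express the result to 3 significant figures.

k = Gd⁴/(8D³N_a) = (69.9×10³)(6.8⁴)/(8·51.0³·20) = 7.0418 N/mm
δ = F/k = 269 / 7.0418 = 38.201 mm

38.2 mm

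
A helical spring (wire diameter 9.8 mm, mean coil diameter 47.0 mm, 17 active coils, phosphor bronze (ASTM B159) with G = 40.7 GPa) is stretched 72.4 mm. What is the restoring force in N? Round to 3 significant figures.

k = Gd⁴/(8D³N_a) = (40.7×10³)(9.8⁴)/(8·47.0³·17) = 26.587 N/mm
F = k·δ = 26.587 × 72.4 = 1924.9 N

1920 N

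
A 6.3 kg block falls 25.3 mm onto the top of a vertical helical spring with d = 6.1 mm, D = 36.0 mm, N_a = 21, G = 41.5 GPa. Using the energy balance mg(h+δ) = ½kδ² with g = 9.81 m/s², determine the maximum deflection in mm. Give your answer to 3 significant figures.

k = Gd⁴/(8D³N_a) = (41.5×10³)(6.1⁴)/(8·36.0³·21) = 7.3308 N/mm
W = mg = 6.3 × 9.81 = 61.803 N
½kδ² − Wδ − Wh = 0 → δ = (W + √(W² + 2kWh))/k
δ = (61.803 + √(3819.6 + 22925.1))/7.3308 = (61.803 + 163.54)/7.3308 = 30.739 mm

30.7 mm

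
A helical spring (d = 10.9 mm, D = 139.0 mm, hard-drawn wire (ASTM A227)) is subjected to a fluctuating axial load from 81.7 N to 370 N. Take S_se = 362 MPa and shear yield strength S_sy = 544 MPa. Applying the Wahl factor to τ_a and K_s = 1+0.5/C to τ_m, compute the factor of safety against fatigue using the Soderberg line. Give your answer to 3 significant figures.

C = D/d = 139.0/10.9 = 12.7523; K_W = (4C−1)/(4C−4)+0.615/C = 1.1120; K_s = 1+0.5/C = 1.0392
F_a = (F_max−F_min)/2 = 144.15 N; F_m = (F_max+F_min)/2 = 225.85 N
τ_a = K_W·8F_aD/(πd³) = 1.1120 × 39.399 = 43.814 MPa
τ_m = K_s·8F_mD/(πd³) = 1.0392 × 61.73 = 64.15 MPa
Soderberg: 1/n_f = τ_a/S_se + τ_m/S_sy = 43.814/362 + 64.15/544 = 0.12103 + 0.11792 = 0.23896
n_f = 1/0.23896 = 4.185

4.18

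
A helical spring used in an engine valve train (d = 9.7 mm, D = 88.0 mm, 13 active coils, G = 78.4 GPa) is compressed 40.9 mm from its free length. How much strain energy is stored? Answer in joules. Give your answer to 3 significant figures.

k = Gd⁴/(8D³N_a) = (78.4×10³)(9.7⁴)/(8·88.0³·13) = 9.7931 N/mm
U = ½kδ² = 0.5 × 9.7931 × 40.9² = 8191 N·mm = 8.191 J

8.19 J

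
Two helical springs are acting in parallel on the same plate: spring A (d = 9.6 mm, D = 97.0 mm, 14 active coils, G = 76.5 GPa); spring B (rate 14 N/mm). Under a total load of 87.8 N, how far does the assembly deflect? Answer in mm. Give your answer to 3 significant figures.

k_A = Gd⁴/(8D³N_a) = (76.5×10³)(9.6⁴)/(8·97.0³·14) = 6.3564 N/mm
Parallel: k_eq = 6.3564 + 14 = 20.356 N/mm
δ = F/k_eq = 87.8/20.356 = 4.3131 mm

4.31 mm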